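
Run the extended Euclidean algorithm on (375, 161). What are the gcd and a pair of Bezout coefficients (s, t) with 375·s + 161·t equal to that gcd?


Euclidean algorithm on (375, 161) — divide until remainder is 0:
  375 = 2 · 161 + 53
  161 = 3 · 53 + 2
  53 = 26 · 2 + 1
  2 = 2 · 1 + 0
gcd(375, 161) = 1.
Track Bezout coefficients alongside the remainders: start with r₀ = 375 = a·1 + b·0 (s = 1, t = 0) and r₁ = 161 = a·0 + b·1 (s = 0, t = 1); each new remainder r_{k+1} = r_{k-1} − q_k·r_k inherits s_{k+1} = s_{k-1} − q_k·s_k, t_{k+1} = t_{k-1} − q_k·t_k, so r_k = a·s_k + b·t_k at every step:
  q = 2: r = 53, s = 1 − 2·0 = 1, t = 0 − 2·1 = -2  (check: 375·1 + 161·(-2) = 53)
  q = 3: r = 2, s = 0 − 3·1 = -3, t = 1 − 3·(-2) = 7  (check: 375·(-3) + 161·7 = 2)
  q = 26: r = 1, s = 1 − 26·(-3) = 79, t = -2 − 26·7 = -184  (check: 375·79 + 161·(-184) = 1)
The row with r = 1 (the gcd) gives the Bezout coefficients s = 79, t = -184.
Result: 375 · (79) + 161 · (-184) = 1.

gcd(375, 161) = 1; s = 79, t = -184 (check: 375·79 + 161·(-184) = 1).


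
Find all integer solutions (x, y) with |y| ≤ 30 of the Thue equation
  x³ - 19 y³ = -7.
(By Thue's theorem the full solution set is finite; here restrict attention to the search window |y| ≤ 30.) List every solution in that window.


The equation is x³ - 19y³ = -7. For fixed y, x³ = 19·y³ − 7, so a solution requires the RHS to be a perfect cube.
Strategy: iterate y from -30 to 30, compute RHS = 19·y³ − 7, and check whether it is a (positive or negative) perfect cube.
Check small values of y:
  y = 0: RHS = -7 is not a perfect cube.
  y = 1: RHS = 12 is not a perfect cube.
  y = -1: RHS = -26 is not a perfect cube.
  y = 2: RHS = 145 is not a perfect cube.
  y = -2: RHS = -159 is not a perfect cube.
  y = 3: RHS = 506 is not a perfect cube.
  y = -3: RHS = -520 is not a perfect cube.
Continuing the search up to |y| = 30 finds no solutions either.
No (x, y) in the scanned range satisfies the equation.

No integer solutions with |y| ≤ 30.


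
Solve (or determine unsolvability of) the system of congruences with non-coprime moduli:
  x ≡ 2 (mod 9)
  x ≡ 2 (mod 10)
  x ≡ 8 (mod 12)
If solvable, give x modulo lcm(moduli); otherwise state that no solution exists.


Moduli 9, 10, 12 are not pairwise coprime, so CRT works modulo lcm(m_i) when all pairwise compatibility conditions hold.
Pairwise compatibility: gcd(m_i, m_j) must divide a_i - a_j for every pair.
Merge one congruence at a time:
  Start: x ≡ 2 (mod 9).
  Combine with x ≡ 2 (mod 10): gcd(9, 10) = 1; 2 - 2 = 0, which IS divisible by 1, so compatible.
    Write x = 2 + 9·t and substitute into x ≡ 2 (mod 10): 9·t ≡ 2 − 2 = 0 (mod 10).
    The inverse of 9 mod 10 is 9 (since 9·9 = 81 = 8·10 + 1), so t ≡ 9·0 = 0 ≡ 0 (mod 10).
    Then x = 2 + 9·0 = 2, valid modulo lcm(9, 10) = 90: x ≡ 2 (mod 90).
  Combine with x ≡ 8 (mod 12): gcd(90, 12) = 6; 8 - 2 = 6, which IS divisible by 6, so compatible.
    Write x = 2 + 90·t and substitute into x ≡ 8 (mod 12): 90·t ≡ 8 − 2 = 6 (mod 12).
    Divide the congruence (and modulus) by g = 6: 15·t ≡ 1 (mod 2).
    Reduce coefficients mod 2: 1·t ≡ 1 (mod 2).
    So t ≡ 1 (mod 2).
    Then x = 2 + 90·1 = 92, valid modulo lcm(90, 12) = 180: x ≡ 92 (mod 180).
Verify: 92 mod 9 = 2, 92 mod 10 = 2, 92 mod 12 = 8.

x ≡ 92 (mod 180).


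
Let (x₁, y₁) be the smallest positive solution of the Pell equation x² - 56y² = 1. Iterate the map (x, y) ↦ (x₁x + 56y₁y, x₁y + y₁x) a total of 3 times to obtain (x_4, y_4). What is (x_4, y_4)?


Step 1: Find the fundamental solution (x₁, y₁) of x² - 56y² = 1.
  Expand √56 as a continued fraction. a₀ = ⌊√56⌋ = 7; iterate m_{k+1} = d_k·a_k − m_k, d_{k+1} = (56 − m_{k+1}²)/d_k, a_{k+1} = ⌊(a₀ + m_{k+1})/d_{k+1}⌋ (starting m₀ = 0, d₀ = 1), with convergents p_k = a_k·p_{k-1} + p_{k-2}, q_k = a_k·q_{k-1} + q_{k-2} (p₋₁ = 1, q₋₁ = 0):
  k = 0: a₀ = 7; p₀/q₀ = 7/1; p₀² − 56·q₀² = 49 − 56 = -7.
  k = 1: m = 7, d = 7, a = ⌊(7 + 7)/7⌋ = 2; p/q = (2·7 + 1)/(2·1 + 0) = 15/2; p² − 56·q² = 225 − 224 = 1.
  The first convergent with p² − 56·q² = 1 gives the fundamental solution (x₁, y₁) = (15, 2).
Step 2: Apply the recurrence (x_{n+1}, y_{n+1}) = (x₁x_n + 56y₁y_n, x₁y_n + y₁x_n) repeatedly.
  From (x_1, y_1) = (15, 2): x_2 = 15·15 + 56·2·2 = 449; y_2 = 15·2 + 2·15 = 60.
  From (x_2, y_2) = (449, 60): x_3 = 15·449 + 56·2·60 = 13455; y_3 = 15·60 + 2·449 = 1798.
  From (x_3, y_3) = (13455, 1798): x_4 = 15·13455 + 56·2·1798 = 403201; y_4 = 15·1798 + 2·13455 = 53880.
Step 3: Verify x_4² - 56·y_4² = 162571046401 - 162571046400 = 1 (should be 1). ✓

(x_1, y_1) = (15, 2); (x_4, y_4) = (403201, 53880).


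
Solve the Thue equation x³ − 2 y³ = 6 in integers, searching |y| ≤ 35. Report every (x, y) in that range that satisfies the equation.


The equation is x³ - 2y³ = 6. For fixed y, x³ = 2·y³ + 6, so a solution requires the RHS to be a perfect cube.
Strategy: iterate y from -35 to 35, compute RHS = 2·y³ + 6, and check whether it is a (positive or negative) perfect cube.
Check small values of y:
  y = 0: RHS = 6 is not a perfect cube.
  y = 1: RHS = 8 = (2)³ ⇒ x = 2 works.
  y = -1: RHS = 4 is not a perfect cube.
  y = 2: RHS = 22 is not a perfect cube.
  y = -2: RHS = -10 is not a perfect cube.
  y = 3: RHS = 60 is not a perfect cube.
  y = -3: RHS = -48 is not a perfect cube.
Continuing the search up to |y| = 35 finds no further solutions beyond those listed.
Collected solutions: (2, 1).

Solutions (with |y| ≤ 35): (2, 1).


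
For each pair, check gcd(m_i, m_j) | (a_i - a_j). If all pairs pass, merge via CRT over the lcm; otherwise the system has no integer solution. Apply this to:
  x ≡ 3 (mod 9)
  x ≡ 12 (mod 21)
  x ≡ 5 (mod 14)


Moduli 9, 21, 14 are not pairwise coprime, so CRT works modulo lcm(m_i) when all pairwise compatibility conditions hold.
Pairwise compatibility: gcd(m_i, m_j) must divide a_i - a_j for every pair.
Merge one congruence at a time:
  Start: x ≡ 3 (mod 9).
  Combine with x ≡ 12 (mod 21): gcd(9, 21) = 3; 12 - 3 = 9, which IS divisible by 3, so compatible.
    Write x = 3 + 9·t and substitute into x ≡ 12 (mod 21): 9·t ≡ 12 − 3 = 9 (mod 21).
    Divide the congruence (and modulus) by g = 3: 3·t ≡ 3 (mod 7).
    The inverse of 3 mod 7 is 5 (since 3·5 = 15 = 2·7 + 1), so t ≡ 5·3 = 15 ≡ 1 (mod 7).
    Then x = 3 + 9·1 = 12, valid modulo lcm(9, 21) = 63: x ≡ 12 (mod 63).
  Combine with x ≡ 5 (mod 14): gcd(63, 14) = 7; 5 - 12 = -7, which IS divisible by 7, so compatible.
    Write x = 12 + 63·t and substitute into x ≡ 5 (mod 14): 63·t ≡ 5 − 12 = -7 (mod 14).
    Divide the congruence (and modulus) by g = 7: 9·t ≡ -1 (mod 2).
    Reduce coefficients mod 2: 1·t ≡ 1 (mod 2).
    So t ≡ 1 (mod 2).
    Then x = 12 + 63·1 = 75, valid modulo lcm(63, 14) = 126: x ≡ 75 (mod 126).
Verify: 75 mod 9 = 3, 75 mod 21 = 12, 75 mod 14 = 5.

x ≡ 75 (mod 126).


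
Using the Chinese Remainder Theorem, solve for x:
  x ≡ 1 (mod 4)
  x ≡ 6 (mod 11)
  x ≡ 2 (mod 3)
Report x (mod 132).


Moduli 4, 11, 3 are pairwise coprime; by CRT there is a unique solution modulo M = 4 · 11 · 3 = 132.
Solve pairwise, accumulating the modulus:
  Start with x ≡ 1 (mod 4).
  Combine with x ≡ 6 (mod 11): since gcd(4, 11) = 1, we get a unique residue mod 44.
    Write x = 1 + 4·t and substitute into x ≡ 6 (mod 11): 4·t ≡ 6 − 1 = 5 (mod 11).
    The inverse of 4 mod 11 is 3 (since 4·3 = 12 = 1·11 + 1), so t ≡ 3·5 = 15 ≡ 4 (mod 11).
    Then x = 1 + 4·4 = 17, valid modulo lcm(4, 11) = 44: x ≡ 17 (mod 44).
  Combine with x ≡ 2 (mod 3): since gcd(44, 3) = 1, we get a unique residue mod 132.
    Write x = 17 + 44·t and substitute into x ≡ 2 (mod 3): 44·t ≡ 2 − 17 = -15 (mod 3).
    Reduce coefficients mod 3: 2·t ≡ 0 (mod 3).
    The inverse of 2 mod 3 is 2 (since 2·2 = 4 = 1·3 + 1), so t ≡ 2·0 = 0 ≡ 0 (mod 3).
    Then x = 17 + 44·0 = 17, valid modulo lcm(44, 3) = 132: x ≡ 17 (mod 132).
Verify: 17 mod 4 = 1 ✓, 17 mod 11 = 6 ✓, 17 mod 3 = 2 ✓.

x ≡ 17 (mod 132).


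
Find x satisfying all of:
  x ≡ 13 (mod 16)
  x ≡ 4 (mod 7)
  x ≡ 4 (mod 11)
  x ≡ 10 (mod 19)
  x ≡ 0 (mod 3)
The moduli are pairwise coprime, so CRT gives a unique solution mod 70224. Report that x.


Product of moduli M = 16 · 7 · 11 · 19 · 3 = 70224.
Merge one congruence at a time:
  Start: x ≡ 13 (mod 16).
  Combine with x ≡ 4 (mod 7); new modulus lcm = 112.
    Write x = 13 + 16·t and substitute into x ≡ 4 (mod 7): 16·t ≡ 4 − 13 = -9 (mod 7).
    Reduce coefficients mod 7: 2·t ≡ 5 (mod 7).
    The inverse of 2 mod 7 is 4 (since 2·4 = 8 = 1·7 + 1), so t ≡ 4·5 = 20 ≡ 6 (mod 7).
    Then x = 13 + 16·6 = 109, valid modulo lcm(16, 7) = 112: x ≡ 109 (mod 112).
  Combine with x ≡ 4 (mod 11); new modulus lcm = 1232.
    Write x = 109 + 112·t and substitute into x ≡ 4 (mod 11): 112·t ≡ 4 − 109 = -105 (mod 11).
    Reduce coefficients mod 11: 2·t ≡ 5 (mod 11).
    The inverse of 2 mod 11 is 6 (since 2·6 = 12 = 1·11 + 1), so t ≡ 6·5 = 30 ≡ 8 (mod 11).
    Then x = 109 + 112·8 = 1005, valid modulo lcm(112, 11) = 1232: x ≡ 1005 (mod 1232).
  Combine with x ≡ 10 (mod 19); new modulus lcm = 23408.
    Write x = 1005 + 1232·t and substitute into x ≡ 10 (mod 19): 1232·t ≡ 10 − 1005 = -995 (mod 19).
    Reduce coefficients mod 19: 16·t ≡ 12 (mod 19).
    The inverse of 16 mod 19 is 6 (since 16·6 = 96 = 5·19 + 1), so t ≡ 6·12 = 72 ≡ 15 (mod 19).
    Then x = 1005 + 1232·15 = 19485, valid modulo lcm(1232, 19) = 23408: x ≡ 19485 (mod 23408).
  Combine with x ≡ 0 (mod 3); new modulus lcm = 70224.
    Write x = 19485 + 23408·t and substitute into x ≡ 0 (mod 3): 23408·t ≡ 0 − 19485 = -19485 (mod 3).
    Reduce coefficients mod 3: 2·t ≡ 0 (mod 3).
    The inverse of 2 mod 3 is 2 (since 2·2 = 4 = 1·3 + 1), so t ≡ 2·0 = 0 ≡ 0 (mod 3).
    Then x = 19485 + 23408·0 = 19485, valid modulo lcm(23408, 3) = 70224: x ≡ 19485 (mod 70224).
Verify against each original: 19485 mod 16 = 13, 19485 mod 7 = 4, 19485 mod 11 = 4, 19485 mod 19 = 10, 19485 mod 3 = 0.

x ≡ 19485 (mod 70224).


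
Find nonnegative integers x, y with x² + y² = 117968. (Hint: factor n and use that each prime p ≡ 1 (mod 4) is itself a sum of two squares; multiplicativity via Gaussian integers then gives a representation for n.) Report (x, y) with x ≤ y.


Step 1: Factor n = 117968 = 2^4 · 73 · 101.
Step 2: Check the mod-4 condition on each prime factor: 2 = 2 (special); 73 ≡ 1 (mod 4), exponent 1; 101 ≡ 1 (mod 4), exponent 1.
All primes ≡ 3 (mod 4) appear to even exponent (or don't appear), so by the two-squares theorem n IS expressible as a sum of two squares.
Step 3: Build a representation. Group n = k² · m with k = 4 and m = 73 · 101 = 7373 (a product of primes ≡ 1 (mod 4)); a representation of m scales to one of n via (k·x)² + (k·y)² = k²(x² + y²). Each prime p ≡ 1 (mod 4) is itself a sum of two squares; find a² by testing p − a² for a perfect square:
  73: 73 − 1² = 72, 73 − 2² = 69, 73 − 3² = 64 = 8² ⇒ 73 = 3² + 8².
  101: 101 − 1² = 100 = 10² ⇒ 101 = 1² + 10².
  Combine using the Brahmagupta–Fibonacci identity (a² + b²)(c² + d²) = (ac − bd)² + (ad + bc)² = (ac + bd)² + (ad − bc)²:
  73 · 101 = 7373: from (3² + 8²)(1² + 10²), take (3·1 − 8·10, 3·10 + 8·1) = (3 − 80, 30 + 8) = (-77, 38); dropping signs (only squares matter) gives (77, 38); check 77² + 38² = 5929 + 1444 = 7373 ✓.
  Scale by k = 4: (4·77, 4·38) = (308, 152).
Step 4: Order so x ≤ y and verify: 152² + 308² = 23104 + 94864 = 117968 = n. ✓

n = 117968 = 152² + 308² (one valid representation with x ≤ y).


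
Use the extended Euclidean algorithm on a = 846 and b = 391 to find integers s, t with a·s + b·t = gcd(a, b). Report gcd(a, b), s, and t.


Euclidean algorithm on (846, 391) — divide until remainder is 0:
  846 = 2 · 391 + 64
  391 = 6 · 64 + 7
  64 = 9 · 7 + 1
  7 = 7 · 1 + 0
gcd(846, 391) = 1.
Track Bezout coefficients alongside the remainders: start with r₀ = 846 = a·1 + b·0 (s = 1, t = 0) and r₁ = 391 = a·0 + b·1 (s = 0, t = 1); each new remainder r_{k+1} = r_{k-1} − q_k·r_k inherits s_{k+1} = s_{k-1} − q_k·s_k, t_{k+1} = t_{k-1} − q_k·t_k, so r_k = a·s_k + b·t_k at every step:
  q = 2: r = 64, s = 1 − 2·0 = 1, t = 0 − 2·1 = -2  (check: 846·1 + 391·(-2) = 64)
  q = 6: r = 7, s = 0 − 6·1 = -6, t = 1 − 6·(-2) = 13  (check: 846·(-6) + 391·13 = 7)
  q = 9: r = 1, s = 1 − 9·(-6) = 55, t = -2 − 9·13 = -119  (check: 846·55 + 391·(-119) = 1)
The row with r = 1 (the gcd) gives the Bezout coefficients s = 55, t = -119.
Result: 846 · (55) + 391 · (-119) = 1.

gcd(846, 391) = 1; s = 55, t = -119 (check: 846·55 + 391·(-119) = 1).


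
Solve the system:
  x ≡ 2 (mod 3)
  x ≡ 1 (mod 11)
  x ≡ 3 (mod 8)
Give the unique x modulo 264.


Moduli 3, 11, 8 are pairwise coprime; by CRT there is a unique solution modulo M = 3 · 11 · 8 = 264.
Solve pairwise, accumulating the modulus:
  Start with x ≡ 2 (mod 3).
  Combine with x ≡ 1 (mod 11): since gcd(3, 11) = 1, we get a unique residue mod 33.
    Write x = 2 + 3·t and substitute into x ≡ 1 (mod 11): 3·t ≡ 1 − 2 = -1 (mod 11).
    Reduce coefficients mod 11: 3·t ≡ 10 (mod 11).
    The inverse of 3 mod 11 is 4 (since 3·4 = 12 = 1·11 + 1), so t ≡ 4·10 = 40 ≡ 7 (mod 11).
    Then x = 2 + 3·7 = 23, valid modulo lcm(3, 11) = 33: x ≡ 23 (mod 33).
  Combine with x ≡ 3 (mod 8): since gcd(33, 8) = 1, we get a unique residue mod 264.
    Write x = 23 + 33·t and substitute into x ≡ 3 (mod 8): 33·t ≡ 3 − 23 = -20 (mod 8).
    Reduce coefficients mod 8: 1·t ≡ 4 (mod 8).
    So t ≡ 4 (mod 8).
    Then x = 23 + 33·4 = 155, valid modulo lcm(33, 8) = 264: x ≡ 155 (mod 264).
Verify: 155 mod 3 = 2 ✓, 155 mod 11 = 1 ✓, 155 mod 8 = 3 ✓.

x ≡ 155 (mod 264).


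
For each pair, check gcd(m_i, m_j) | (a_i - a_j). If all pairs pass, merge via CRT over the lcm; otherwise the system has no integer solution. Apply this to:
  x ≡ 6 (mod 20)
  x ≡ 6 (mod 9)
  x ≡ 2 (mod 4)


Moduli 20, 9, 4 are not pairwise coprime, so CRT works modulo lcm(m_i) when all pairwise compatibility conditions hold.
Pairwise compatibility: gcd(m_i, m_j) must divide a_i - a_j for every pair.
Merge one congruence at a time:
  Start: x ≡ 6 (mod 20).
  Combine with x ≡ 6 (mod 9): gcd(20, 9) = 1; 6 - 6 = 0, which IS divisible by 1, so compatible.
    Write x = 6 + 20·t and substitute into x ≡ 6 (mod 9): 20·t ≡ 6 − 6 = 0 (mod 9).
    Reduce coefficients mod 9: 2·t ≡ 0 (mod 9).
    The inverse of 2 mod 9 is 5 (since 2·5 = 10 = 1·9 + 1), so t ≡ 5·0 = 0 ≡ 0 (mod 9).
    Then x = 6 + 20·0 = 6, valid modulo lcm(20, 9) = 180: x ≡ 6 (mod 180).
  Combine with x ≡ 2 (mod 4): gcd(180, 4) = 4; 2 - 6 = -4, which IS divisible by 4, so compatible.
    Write x = 6 + 180·t and substitute into x ≡ 2 (mod 4): 180·t ≡ 2 − 6 = -4 (mod 4).
    Divide the congruence (and modulus) by g = 4: 45·t ≡ -1 (mod 1).
    Modulo 1 every t works; take t = 0.
    Then x = 6 + 180·0 = 6, valid modulo lcm(180, 4) = 180: x ≡ 6 (mod 180).
Verify: 6 mod 20 = 6, 6 mod 9 = 6, 6 mod 4 = 2.

x ≡ 6 (mod 180).


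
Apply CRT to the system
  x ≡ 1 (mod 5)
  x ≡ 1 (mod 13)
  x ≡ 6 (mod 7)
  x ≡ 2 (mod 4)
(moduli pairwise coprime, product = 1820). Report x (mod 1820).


Product of moduli M = 5 · 13 · 7 · 4 = 1820.
Merge one congruence at a time:
  Start: x ≡ 1 (mod 5).
  Combine with x ≡ 1 (mod 13); new modulus lcm = 65.
    Write x = 1 + 5·t and substitute into x ≡ 1 (mod 13): 5·t ≡ 1 − 1 = 0 (mod 13).
    The inverse of 5 mod 13 is 8 (since 5·8 = 40 = 3·13 + 1), so t ≡ 8·0 = 0 ≡ 0 (mod 13).
    Then x = 1 + 5·0 = 1, valid modulo lcm(5, 13) = 65: x ≡ 1 (mod 65).
  Combine with x ≡ 6 (mod 7); new modulus lcm = 455.
    Write x = 1 + 65·t and substitute into x ≡ 6 (mod 7): 65·t ≡ 6 − 1 = 5 (mod 7).
    Reduce coefficients mod 7: 2·t ≡ 5 (mod 7).
    The inverse of 2 mod 7 is 4 (since 2·4 = 8 = 1·7 + 1), so t ≡ 4·5 = 20 ≡ 6 (mod 7).
    Then x = 1 + 65·6 = 391, valid modulo lcm(65, 7) = 455: x ≡ 391 (mod 455).
  Combine with x ≡ 2 (mod 4); new modulus lcm = 1820.
    Write x = 391 + 455·t and substitute into x ≡ 2 (mod 4): 455·t ≡ 2 − 391 = -389 (mod 4).
    Reduce coefficients mod 4: 3·t ≡ 3 (mod 4).
    The inverse of 3 mod 4 is 3 (since 3·3 = 9 = 2·4 + 1), so t ≡ 3·3 = 9 ≡ 1 (mod 4).
    Then x = 391 + 455·1 = 846, valid modulo lcm(455, 4) = 1820: x ≡ 846 (mod 1820).
Verify against each original: 846 mod 5 = 1, 846 mod 13 = 1, 846 mod 7 = 6, 846 mod 4 = 2.

x ≡ 846 (mod 1820).


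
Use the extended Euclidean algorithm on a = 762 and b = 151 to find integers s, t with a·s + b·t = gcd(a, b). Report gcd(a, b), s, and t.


Euclidean algorithm on (762, 151) — divide until remainder is 0:
  762 = 5 · 151 + 7
  151 = 21 · 7 + 4
  7 = 1 · 4 + 3
  4 = 1 · 3 + 1
  3 = 3 · 1 + 0
gcd(762, 151) = 1.
Track Bezout coefficients alongside the remainders: start with r₀ = 762 = a·1 + b·0 (s = 1, t = 0) and r₁ = 151 = a·0 + b·1 (s = 0, t = 1); each new remainder r_{k+1} = r_{k-1} − q_k·r_k inherits s_{k+1} = s_{k-1} − q_k·s_k, t_{k+1} = t_{k-1} − q_k·t_k, so r_k = a·s_k + b·t_k at every step:
  q = 5: r = 7, s = 1 − 5·0 = 1, t = 0 − 5·1 = -5  (check: 762·1 + 151·(-5) = 7)
  q = 21: r = 4, s = 0 − 21·1 = -21, t = 1 − 21·(-5) = 106  (check: 762·(-21) + 151·106 = 4)
  q = 1: r = 3, s = 1 − 1·(-21) = 22, t = -5 − 1·106 = -111  (check: 762·22 + 151·(-111) = 3)
  q = 1: r = 1, s = -21 − 1·22 = -43, t = 106 − 1·(-111) = 217  (check: 762·(-43) + 151·217 = 1)
The row with r = 1 (the gcd) gives the Bezout coefficients s = -43, t = 217.
Result: 762 · (-43) + 151 · (217) = 1.

gcd(762, 151) = 1; s = -43, t = 217 (check: 762·(-43) + 151·217 = 1).


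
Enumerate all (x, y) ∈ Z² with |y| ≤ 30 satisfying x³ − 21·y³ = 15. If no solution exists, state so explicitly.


The equation is x³ - 21y³ = 15. For fixed y, x³ = 21·y³ + 15, so a solution requires the RHS to be a perfect cube.
Strategy: iterate y from -30 to 30, compute RHS = 21·y³ + 15, and check whether it is a (positive or negative) perfect cube.
Check small values of y:
  y = 0: RHS = 15 is not a perfect cube.
  y = 1: RHS = 36 is not a perfect cube.
  y = -1: RHS = -6 is not a perfect cube.
  y = 2: RHS = 183 is not a perfect cube.
  y = -2: RHS = -153 is not a perfect cube.
  y = 3: RHS = 582 is not a perfect cube.
  y = -3: RHS = -552 is not a perfect cube.
Continuing the search up to |y| = 30 finds no solutions either.
No (x, y) in the scanned range satisfies the equation.

No integer solutions with |y| ≤ 30.


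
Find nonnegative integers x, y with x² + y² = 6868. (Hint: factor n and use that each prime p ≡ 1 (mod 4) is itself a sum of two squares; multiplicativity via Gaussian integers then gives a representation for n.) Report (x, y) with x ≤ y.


Step 1: Factor n = 6868 = 2^2 · 17 · 101.
Step 2: Check the mod-4 condition on each prime factor: 2 = 2 (special); 17 ≡ 1 (mod 4), exponent 1; 101 ≡ 1 (mod 4), exponent 1.
All primes ≡ 3 (mod 4) appear to even exponent (or don't appear), so by the two-squares theorem n IS expressible as a sum of two squares.
Step 3: Build a representation. Group n = k² · m with k = 2 and m = 17 · 101 = 1717 (a product of primes ≡ 1 (mod 4)); a representation of m scales to one of n via (k·x)² + (k·y)² = k²(x² + y²). Each prime p ≡ 1 (mod 4) is itself a sum of two squares; find a² by testing p − a² for a perfect square:
  17: 17 − 1² = 16 = 4² ⇒ 17 = 1² + 4².
  101: 101 − 1² = 100 = 10² ⇒ 101 = 1² + 10².
  Combine using the Brahmagupta–Fibonacci identity (a² + b²)(c² + d²) = (ac − bd)² + (ad + bc)² = (ac + bd)² + (ad − bc)²:
  17 · 101 = 1717: from (1² + 4²)(1² + 10²), take (1·1 − 4·10, 1·10 + 4·1) = (1 − 40, 10 + 4) = (-39, 14); dropping signs (only squares matter) gives (39, 14); check 39² + 14² = 1521 + 196 = 1717 ✓.
  Scale by k = 2: (2·39, 2·14) = (78, 28).
Step 4: Order so x ≤ y and verify: 28² + 78² = 784 + 6084 = 6868 = n. ✓

n = 6868 = 28² + 78² (one valid representation with x ≤ y).


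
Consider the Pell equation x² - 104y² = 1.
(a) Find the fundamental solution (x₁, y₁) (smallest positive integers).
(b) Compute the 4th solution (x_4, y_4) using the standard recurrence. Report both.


Step 1: Find the fundamental solution (x₁, y₁) of x² - 104y² = 1.
  Expand √104 as a continued fraction. a₀ = ⌊√104⌋ = 10; iterate m_{k+1} = d_k·a_k − m_k, d_{k+1} = (104 − m_{k+1}²)/d_k, a_{k+1} = ⌊(a₀ + m_{k+1})/d_{k+1}⌋ (starting m₀ = 0, d₀ = 1), with convergents p_k = a_k·p_{k-1} + p_{k-2}, q_k = a_k·q_{k-1} + q_{k-2} (p₋₁ = 1, q₋₁ = 0):
  k = 0: a₀ = 10; p₀/q₀ = 10/1; p₀² − 104·q₀² = 100 − 104 = -4.
  k = 1: m = 10, d = 4, a = ⌊(10 + 10)/4⌋ = 5; p/q = (5·10 + 1)/(5·1 + 0) = 51/5; p² − 104·q² = 2601 − 2600 = 1.
  The first convergent with p² − 104·q² = 1 gives the fundamental solution (x₁, y₁) = (51, 5).
Step 2: Apply the recurrence (x_{n+1}, y_{n+1}) = (x₁x_n + 104y₁y_n, x₁y_n + y₁x_n) repeatedly.
  From (x_1, y_1) = (51, 5): x_2 = 51·51 + 104·5·5 = 5201; y_2 = 51·5 + 5·51 = 510.
  From (x_2, y_2) = (5201, 510): x_3 = 51·5201 + 104·5·510 = 530451; y_3 = 51·510 + 5·5201 = 52015.
  From (x_3, y_3) = (530451, 52015): x_4 = 51·530451 + 104·5·52015 = 54100801; y_4 = 51·52015 + 5·530451 = 5305020.
Step 3: Verify x_4² - 104·y_4² = 2926896668841601 - 2926896668841600 = 1 (should be 1). ✓

(x_1, y_1) = (51, 5); (x_4, y_4) = (54100801, 5305020).


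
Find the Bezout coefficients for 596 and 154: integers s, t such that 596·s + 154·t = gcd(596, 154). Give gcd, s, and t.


Euclidean algorithm on (596, 154) — divide until remainder is 0:
  596 = 3 · 154 + 134
  154 = 1 · 134 + 20
  134 = 6 · 20 + 14
  20 = 1 · 14 + 6
  14 = 2 · 6 + 2
  6 = 3 · 2 + 0
gcd(596, 154) = 2.
Track Bezout coefficients alongside the remainders: start with r₀ = 596 = a·1 + b·0 (s = 1, t = 0) and r₁ = 154 = a·0 + b·1 (s = 0, t = 1); each new remainder r_{k+1} = r_{k-1} − q_k·r_k inherits s_{k+1} = s_{k-1} − q_k·s_k, t_{k+1} = t_{k-1} − q_k·t_k, so r_k = a·s_k + b·t_k at every step:
  q = 3: r = 134, s = 1 − 3·0 = 1, t = 0 − 3·1 = -3  (check: 596·1 + 154·(-3) = 134)
  q = 1: r = 20, s = 0 − 1·1 = -1, t = 1 − 1·(-3) = 4  (check: 596·(-1) + 154·4 = 20)
  q = 6: r = 14, s = 1 − 6·(-1) = 7, t = -3 − 6·4 = -27  (check: 596·7 + 154·(-27) = 14)
  q = 1: r = 6, s = -1 − 1·7 = -8, t = 4 − 1·(-27) = 31  (check: 596·(-8) + 154·31 = 6)
  q = 2: r = 2, s = 7 − 2·(-8) = 23, t = -27 − 2·31 = -89  (check: 596·23 + 154·(-89) = 2)
The row with r = 2 (the gcd) gives the Bezout coefficients s = 23, t = -89.
Result: 596 · (23) + 154 · (-89) = 2.

gcd(596, 154) = 2; s = 23, t = -89 (check: 596·23 + 154·(-89) = 2).


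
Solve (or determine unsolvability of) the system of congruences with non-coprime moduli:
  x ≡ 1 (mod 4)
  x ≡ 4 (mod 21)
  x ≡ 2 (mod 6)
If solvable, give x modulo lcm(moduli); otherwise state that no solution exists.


Moduli 4, 21, 6 are not pairwise coprime, so CRT works modulo lcm(m_i) when all pairwise compatibility conditions hold.
Pairwise compatibility: gcd(m_i, m_j) must divide a_i - a_j for every pair.
Merge one congruence at a time:
  Start: x ≡ 1 (mod 4).
  Combine with x ≡ 4 (mod 21): gcd(4, 21) = 1; 4 - 1 = 3, which IS divisible by 1, so compatible.
    Write x = 1 + 4·t and substitute into x ≡ 4 (mod 21): 4·t ≡ 4 − 1 = 3 (mod 21).
    The inverse of 4 mod 21 is 16 (since 4·16 = 64 = 3·21 + 1), so t ≡ 16·3 = 48 ≡ 6 (mod 21).
    Then x = 1 + 4·6 = 25, valid modulo lcm(4, 21) = 84: x ≡ 25 (mod 84).
  Combine with x ≡ 2 (mod 6): gcd(84, 6) = 6, and 2 - 25 = -23 is NOT divisible by 6.
    ⇒ system is inconsistent (no integer solution).

No solution (the system is inconsistent).


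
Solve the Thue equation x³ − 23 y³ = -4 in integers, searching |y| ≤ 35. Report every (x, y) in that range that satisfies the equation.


The equation is x³ - 23y³ = -4. For fixed y, x³ = 23·y³ − 4, so a solution requires the RHS to be a perfect cube.
Strategy: iterate y from -35 to 35, compute RHS = 23·y³ − 4, and check whether it is a (positive or negative) perfect cube.
Check small values of y:
  y = 0: RHS = -4 is not a perfect cube.
  y = 1: RHS = 19 is not a perfect cube.
  y = -1: RHS = -27 = (-3)³ ⇒ x = -3 works.
  y = 2: RHS = 180 is not a perfect cube.
  y = -2: RHS = -188 is not a perfect cube.
  y = 3: RHS = 617 is not a perfect cube.
  y = -3: RHS = -625 is not a perfect cube.
Continuing the search up to |y| = 35 finds no further solutions beyond those listed.
Collected solutions: (-3, -1).

Solutions (with |y| ≤ 35): (-3, -1).


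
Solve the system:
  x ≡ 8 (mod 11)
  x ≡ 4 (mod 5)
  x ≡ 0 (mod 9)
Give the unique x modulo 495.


Moduli 11, 5, 9 are pairwise coprime; by CRT there is a unique solution modulo M = 11 · 5 · 9 = 495.
Solve pairwise, accumulating the modulus:
  Start with x ≡ 8 (mod 11).
  Combine with x ≡ 4 (mod 5): since gcd(11, 5) = 1, we get a unique residue mod 55.
    Write x = 8 + 11·t and substitute into x ≡ 4 (mod 5): 11·t ≡ 4 − 8 = -4 (mod 5).
    Reduce coefficients mod 5: 1·t ≡ 1 (mod 5).
    So t ≡ 1 (mod 5).
    Then x = 8 + 11·1 = 19, valid modulo lcm(11, 5) = 55: x ≡ 19 (mod 55).
  Combine with x ≡ 0 (mod 9): since gcd(55, 9) = 1, we get a unique residue mod 495.
    Write x = 19 + 55·t and substitute into x ≡ 0 (mod 9): 55·t ≡ 0 − 19 = -19 (mod 9).
    Reduce coefficients mod 9: 1·t ≡ 8 (mod 9).
    So t ≡ 8 (mod 9).
    Then x = 19 + 55·8 = 459, valid modulo lcm(55, 9) = 495: x ≡ 459 (mod 495).
Verify: 459 mod 11 = 8 ✓, 459 mod 5 = 4 ✓, 459 mod 9 = 0 ✓.

x ≡ 459 (mod 495).


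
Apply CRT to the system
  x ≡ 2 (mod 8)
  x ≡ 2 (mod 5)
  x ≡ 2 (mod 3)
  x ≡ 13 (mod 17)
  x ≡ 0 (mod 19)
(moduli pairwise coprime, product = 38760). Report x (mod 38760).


Product of moduli M = 8 · 5 · 3 · 17 · 19 = 38760.
Merge one congruence at a time:
  Start: x ≡ 2 (mod 8).
  Combine with x ≡ 2 (mod 5); new modulus lcm = 40.
    Write x = 2 + 8·t and substitute into x ≡ 2 (mod 5): 8·t ≡ 2 − 2 = 0 (mod 5).
    Reduce coefficients mod 5: 3·t ≡ 0 (mod 5).
    The inverse of 3 mod 5 is 2 (since 3·2 = 6 = 1·5 + 1), so t ≡ 2·0 = 0 ≡ 0 (mod 5).
    Then x = 2 + 8·0 = 2, valid modulo lcm(8, 5) = 40: x ≡ 2 (mod 40).
  Combine with x ≡ 2 (mod 3); new modulus lcm = 120.
    Write x = 2 + 40·t and substitute into x ≡ 2 (mod 3): 40·t ≡ 2 − 2 = 0 (mod 3).
    Reduce coefficients mod 3: 1·t ≡ 0 (mod 3).
    So t ≡ 0 (mod 3).
    Then x = 2 + 40·0 = 2, valid modulo lcm(40, 3) = 120: x ≡ 2 (mod 120).
  Combine with x ≡ 13 (mod 17); new modulus lcm = 2040.
    Write x = 2 + 120·t and substitute into x ≡ 13 (mod 17): 120·t ≡ 13 − 2 = 11 (mod 17).
    Reduce coefficients mod 17: 1·t ≡ 11 (mod 17).
    So t ≡ 11 (mod 17).
    Then x = 2 + 120·11 = 1322, valid modulo lcm(120, 17) = 2040: x ≡ 1322 (mod 2040).
  Combine with x ≡ 0 (mod 19); new modulus lcm = 38760.
    Write x = 1322 + 2040·t and substitute into x ≡ 0 (mod 19): 2040·t ≡ 0 − 1322 = -1322 (mod 19).
    Reduce coefficients mod 19: 7·t ≡ 8 (mod 19).
    The inverse of 7 mod 19 is 11 (since 7·11 = 77 = 4·19 + 1), so t ≡ 11·8 = 88 ≡ 12 (mod 19).
    Then x = 1322 + 2040·12 = 25802, valid modulo lcm(2040, 19) = 38760: x ≡ 25802 (mod 38760).
Verify against each original: 25802 mod 8 = 2, 25802 mod 5 = 2, 25802 mod 3 = 2, 25802 mod 17 = 13, 25802 mod 19 = 0.

x ≡ 25802 (mod 38760).


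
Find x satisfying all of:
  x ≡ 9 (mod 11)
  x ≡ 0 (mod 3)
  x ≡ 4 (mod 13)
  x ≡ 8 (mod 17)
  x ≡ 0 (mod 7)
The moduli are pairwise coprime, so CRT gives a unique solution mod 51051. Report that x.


Product of moduli M = 11 · 3 · 13 · 17 · 7 = 51051.
Merge one congruence at a time:
  Start: x ≡ 9 (mod 11).
  Combine with x ≡ 0 (mod 3); new modulus lcm = 33.
    Write x = 9 + 11·t and substitute into x ≡ 0 (mod 3): 11·t ≡ 0 − 9 = -9 (mod 3).
    Reduce coefficients mod 3: 2·t ≡ 0 (mod 3).
    The inverse of 2 mod 3 is 2 (since 2·2 = 4 = 1·3 + 1), so t ≡ 2·0 = 0 ≡ 0 (mod 3).
    Then x = 9 + 11·0 = 9, valid modulo lcm(11, 3) = 33: x ≡ 9 (mod 33).
  Combine with x ≡ 4 (mod 13); new modulus lcm = 429.
    Write x = 9 + 33·t and substitute into x ≡ 4 (mod 13): 33·t ≡ 4 − 9 = -5 (mod 13).
    Reduce coefficients mod 13: 7·t ≡ 8 (mod 13).
    The inverse of 7 mod 13 is 2 (since 7·2 = 14 = 1·13 + 1), so t ≡ 2·8 = 16 ≡ 3 (mod 13).
    Then x = 9 + 33·3 = 108, valid modulo lcm(33, 13) = 429: x ≡ 108 (mod 429).
  Combine with x ≡ 8 (mod 17); new modulus lcm = 7293.
    Write x = 108 + 429·t and substitute into x ≡ 8 (mod 17): 429·t ≡ 8 − 108 = -100 (mod 17).
    Reduce coefficients mod 17: 4·t ≡ 2 (mod 17).
    The inverse of 4 mod 17 is 13 (since 4·13 = 52 = 3·17 + 1), so t ≡ 13·2 = 26 ≡ 9 (mod 17).
    Then x = 108 + 429·9 = 3969, valid modulo lcm(429, 17) = 7293: x ≡ 3969 (mod 7293).
  Combine with x ≡ 0 (mod 7); new modulus lcm = 51051.
    Write x = 3969 + 7293·t and substitute into x ≡ 0 (mod 7): 7293·t ≡ 0 − 3969 = -3969 (mod 7).
    Reduce coefficients mod 7: 6·t ≡ 0 (mod 7).
    The inverse of 6 mod 7 is 6 (since 6·6 = 36 = 5·7 + 1), so t ≡ 6·0 = 0 ≡ 0 (mod 7).
    Then x = 3969 + 7293·0 = 3969, valid modulo lcm(7293, 7) = 51051: x ≡ 3969 (mod 51051).
Verify against each original: 3969 mod 11 = 9, 3969 mod 3 = 0, 3969 mod 13 = 4, 3969 mod 17 = 8, 3969 mod 7 = 0.

x ≡ 3969 (mod 51051).


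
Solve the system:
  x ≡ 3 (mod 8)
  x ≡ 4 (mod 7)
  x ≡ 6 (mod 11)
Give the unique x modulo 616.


Moduli 8, 7, 11 are pairwise coprime; by CRT there is a unique solution modulo M = 8 · 7 · 11 = 616.
Solve pairwise, accumulating the modulus:
  Start with x ≡ 3 (mod 8).
  Combine with x ≡ 4 (mod 7): since gcd(8, 7) = 1, we get a unique residue mod 56.
    Write x = 3 + 8·t and substitute into x ≡ 4 (mod 7): 8·t ≡ 4 − 3 = 1 (mod 7).
    Reduce coefficients mod 7: 1·t ≡ 1 (mod 7).
    So t ≡ 1 (mod 7).
    Then x = 3 + 8·1 = 11, valid modulo lcm(8, 7) = 56: x ≡ 11 (mod 56).
  Combine with x ≡ 6 (mod 11): since gcd(56, 11) = 1, we get a unique residue mod 616.
    Write x = 11 + 56·t and substitute into x ≡ 6 (mod 11): 56·t ≡ 6 − 11 = -5 (mod 11).
    Reduce coefficients mod 11: 1·t ≡ 6 (mod 11).
    So t ≡ 6 (mod 11).
    Then x = 11 + 56·6 = 347, valid modulo lcm(56, 11) = 616: x ≡ 347 (mod 616).
Verify: 347 mod 8 = 3 ✓, 347 mod 7 = 4 ✓, 347 mod 11 = 6 ✓.

x ≡ 347 (mod 616).


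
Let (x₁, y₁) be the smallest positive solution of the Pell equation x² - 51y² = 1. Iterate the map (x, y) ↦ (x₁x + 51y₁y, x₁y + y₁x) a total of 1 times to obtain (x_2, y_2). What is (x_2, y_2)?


Step 1: Find the fundamental solution (x₁, y₁) of x² - 51y² = 1.
  Expand √51 as a continued fraction. a₀ = ⌊√51⌋ = 7; iterate m_{k+1} = d_k·a_k − m_k, d_{k+1} = (51 − m_{k+1}²)/d_k, a_{k+1} = ⌊(a₀ + m_{k+1})/d_{k+1}⌋ (starting m₀ = 0, d₀ = 1), with convergents p_k = a_k·p_{k-1} + p_{k-2}, q_k = a_k·q_{k-1} + q_{k-2} (p₋₁ = 1, q₋₁ = 0):
  k = 0: a₀ = 7; p₀/q₀ = 7/1; p₀² − 51·q₀² = 49 − 51 = -2.
  k = 1: m = 7, d = 2, a = ⌊(7 + 7)/2⌋ = 7; p/q = (7·7 + 1)/(7·1 + 0) = 50/7; p² − 51·q² = 2500 − 2499 = 1.
  The first convergent with p² − 51·q² = 1 gives the fundamental solution (x₁, y₁) = (50, 7).
Step 2: Apply the recurrence (x_{n+1}, y_{n+1}) = (x₁x_n + 51y₁y_n, x₁y_n + y₁x_n) repeatedly.
  From (x_1, y_1) = (50, 7): x_2 = 50·50 + 51·7·7 = 4999; y_2 = 50·7 + 7·50 = 700.
Step 3: Verify x_2² - 51·y_2² = 24990001 - 24990000 = 1 (should be 1). ✓

(x_1, y_1) = (50, 7); (x_2, y_2) = (4999, 700).


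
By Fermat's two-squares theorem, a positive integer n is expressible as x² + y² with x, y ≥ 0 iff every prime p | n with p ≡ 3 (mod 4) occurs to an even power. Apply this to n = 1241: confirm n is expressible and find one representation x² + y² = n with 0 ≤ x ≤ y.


Step 1: Factor n = 1241 = 17 · 73.
Step 2: Check the mod-4 condition on each prime factor: 17 ≡ 1 (mod 4), exponent 1; 73 ≡ 1 (mod 4), exponent 1.
All primes ≡ 3 (mod 4) appear to even exponent (or don't appear), so by the two-squares theorem n IS expressible as a sum of two squares.
Step 3: Build a representation. Here n = 17 · 73 is a product of primes ≡ 1 (mod 4). Each prime p ≡ 1 (mod 4) is itself a sum of two squares; find a² by testing p − a² for a perfect square:
  17: 17 − 1² = 16 = 4² ⇒ 17 = 1² + 4².
  73: 73 − 1² = 72, 73 − 2² = 69, 73 − 3² = 64 = 8² ⇒ 73 = 3² + 8².
  Combine using the Brahmagupta–Fibonacci identity (a² + b²)(c² + d²) = (ac − bd)² + (ad + bc)² = (ac + bd)² + (ad − bc)²:
  17 · 73 = 1241: from (1² + 4²)(3² + 8²), take (1·3 − 4·8, 1·8 + 4·3) = (3 − 32, 8 + 12) = (-29, 20); dropping signs (only squares matter) gives (29, 20); check 29² + 20² = 841 + 400 = 1241 ✓.
Step 4: Order so x ≤ y and verify: 20² + 29² = 400 + 841 = 1241 = n. ✓

n = 1241 = 20² + 29² (one valid representation with x ≤ y).


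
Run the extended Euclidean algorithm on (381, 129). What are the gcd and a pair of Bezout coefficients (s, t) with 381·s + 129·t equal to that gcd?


Euclidean algorithm on (381, 129) — divide until remainder is 0:
  381 = 2 · 129 + 123
  129 = 1 · 123 + 6
  123 = 20 · 6 + 3
  6 = 2 · 3 + 0
gcd(381, 129) = 3.
Track Bezout coefficients alongside the remainders: start with r₀ = 381 = a·1 + b·0 (s = 1, t = 0) and r₁ = 129 = a·0 + b·1 (s = 0, t = 1); each new remainder r_{k+1} = r_{k-1} − q_k·r_k inherits s_{k+1} = s_{k-1} − q_k·s_k, t_{k+1} = t_{k-1} − q_k·t_k, so r_k = a·s_k + b·t_k at every step:
  q = 2: r = 123, s = 1 − 2·0 = 1, t = 0 − 2·1 = -2  (check: 381·1 + 129·(-2) = 123)
  q = 1: r = 6, s = 0 − 1·1 = -1, t = 1 − 1·(-2) = 3  (check: 381·(-1) + 129·3 = 6)
  q = 20: r = 3, s = 1 − 20·(-1) = 21, t = -2 − 20·3 = -62  (check: 381·21 + 129·(-62) = 3)
The row with r = 3 (the gcd) gives the Bezout coefficients s = 21, t = -62.
Result: 381 · (21) + 129 · (-62) = 3.

gcd(381, 129) = 3; s = 21, t = -62 (check: 381·21 + 129·(-62) = 3).


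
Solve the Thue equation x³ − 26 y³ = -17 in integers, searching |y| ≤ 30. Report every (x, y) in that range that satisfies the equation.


The equation is x³ - 26y³ = -17. For fixed y, x³ = 26·y³ − 17, so a solution requires the RHS to be a perfect cube.
Strategy: iterate y from -30 to 30, compute RHS = 26·y³ − 17, and check whether it is a (positive or negative) perfect cube.
Check small values of y:
  y = 0: RHS = -17 is not a perfect cube.
  y = 1: RHS = 9 is not a perfect cube.
  y = -1: RHS = -43 is not a perfect cube.
  y = 2: RHS = 191 is not a perfect cube.
  y = -2: RHS = -225 is not a perfect cube.
  y = 3: RHS = 685 is not a perfect cube.
  y = -3: RHS = -719 is not a perfect cube.
Continuing the search up to |y| = 30 finds no solutions either.
No (x, y) in the scanned range satisfies the equation.

No integer solutions with |y| ≤ 30.


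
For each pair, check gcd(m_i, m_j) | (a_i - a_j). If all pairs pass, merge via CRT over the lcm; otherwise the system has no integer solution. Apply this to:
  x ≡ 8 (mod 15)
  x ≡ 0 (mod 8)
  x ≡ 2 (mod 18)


Moduli 15, 8, 18 are not pairwise coprime, so CRT works modulo lcm(m_i) when all pairwise compatibility conditions hold.
Pairwise compatibility: gcd(m_i, m_j) must divide a_i - a_j for every pair.
Merge one congruence at a time:
  Start: x ≡ 8 (mod 15).
  Combine with x ≡ 0 (mod 8): gcd(15, 8) = 1; 0 - 8 = -8, which IS divisible by 1, so compatible.
    Write x = 8 + 15·t and substitute into x ≡ 0 (mod 8): 15·t ≡ 0 − 8 = -8 (mod 8).
    Reduce coefficients mod 8: 7·t ≡ 0 (mod 8).
    The inverse of 7 mod 8 is 7 (since 7·7 = 49 = 6·8 + 1), so t ≡ 7·0 = 0 ≡ 0 (mod 8).
    Then x = 8 + 15·0 = 8, valid modulo lcm(15, 8) = 120: x ≡ 8 (mod 120).
  Combine with x ≡ 2 (mod 18): gcd(120, 18) = 6; 2 - 8 = -6, which IS divisible by 6, so compatible.
    Write x = 8 + 120·t and substitute into x ≡ 2 (mod 18): 120·t ≡ 2 − 8 = -6 (mod 18).
    Divide the congruence (and modulus) by g = 6: 20·t ≡ -1 (mod 3).
    Reduce coefficients mod 3: 2·t ≡ 2 (mod 3).
    The inverse of 2 mod 3 is 2 (since 2·2 = 4 = 1·3 + 1), so t ≡ 2·2 = 4 ≡ 1 (mod 3).
    Then x = 8 + 120·1 = 128, valid modulo lcm(120, 18) = 360: x ≡ 128 (mod 360).
Verify: 128 mod 15 = 8, 128 mod 8 = 0, 128 mod 18 = 2.

x ≡ 128 (mod 360).


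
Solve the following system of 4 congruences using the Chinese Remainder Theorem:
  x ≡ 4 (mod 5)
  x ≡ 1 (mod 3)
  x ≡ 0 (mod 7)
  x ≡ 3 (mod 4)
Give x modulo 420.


Product of moduli M = 5 · 3 · 7 · 4 = 420.
Merge one congruence at a time:
  Start: x ≡ 4 (mod 5).
  Combine with x ≡ 1 (mod 3); new modulus lcm = 15.
    Write x = 4 + 5·t and substitute into x ≡ 1 (mod 3): 5·t ≡ 1 − 4 = -3 (mod 3).
    Reduce coefficients mod 3: 2·t ≡ 0 (mod 3).
    The inverse of 2 mod 3 is 2 (since 2·2 = 4 = 1·3 + 1), so t ≡ 2·0 = 0 ≡ 0 (mod 3).
    Then x = 4 + 5·0 = 4, valid modulo lcm(5, 3) = 15: x ≡ 4 (mod 15).
  Combine with x ≡ 0 (mod 7); new modulus lcm = 105.
    Write x = 4 + 15·t and substitute into x ≡ 0 (mod 7): 15·t ≡ 0 − 4 = -4 (mod 7).
    Reduce coefficients mod 7: 1·t ≡ 3 (mod 7).
    So t ≡ 3 (mod 7).
    Then x = 4 + 15·3 = 49, valid modulo lcm(15, 7) = 105: x ≡ 49 (mod 105).
  Combine with x ≡ 3 (mod 4); new modulus lcm = 420.
    Write x = 49 + 105·t and substitute into x ≡ 3 (mod 4): 105·t ≡ 3 − 49 = -46 (mod 4).
    Reduce coefficients mod 4: 1·t ≡ 2 (mod 4).
    So t ≡ 2 (mod 4).
    Then x = 49 + 105·2 = 259, valid modulo lcm(105, 4) = 420: x ≡ 259 (mod 420).
Verify against each original: 259 mod 5 = 4, 259 mod 3 = 1, 259 mod 7 = 0, 259 mod 4 = 3.

x ≡ 259 (mod 420).


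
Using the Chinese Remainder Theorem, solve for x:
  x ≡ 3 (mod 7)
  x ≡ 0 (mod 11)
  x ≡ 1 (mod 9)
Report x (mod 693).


Moduli 7, 11, 9 are pairwise coprime; by CRT there is a unique solution modulo M = 7 · 11 · 9 = 693.
Solve pairwise, accumulating the modulus:
  Start with x ≡ 3 (mod 7).
  Combine with x ≡ 0 (mod 11): since gcd(7, 11) = 1, we get a unique residue mod 77.
    Write x = 3 + 7·t and substitute into x ≡ 0 (mod 11): 7·t ≡ 0 − 3 = -3 (mod 11).
    Reduce coefficients mod 11: 7·t ≡ 8 (mod 11).
    The inverse of 7 mod 11 is 8 (since 7·8 = 56 = 5·11 + 1), so t ≡ 8·8 = 64 ≡ 9 (mod 11).
    Then x = 3 + 7·9 = 66, valid modulo lcm(7, 11) = 77: x ≡ 66 (mod 77).
  Combine with x ≡ 1 (mod 9): since gcd(77, 9) = 1, we get a unique residue mod 693.
    Write x = 66 + 77·t and substitute into x ≡ 1 (mod 9): 77·t ≡ 1 − 66 = -65 (mod 9).
    Reduce coefficients mod 9: 5·t ≡ 7 (mod 9).
    The inverse of 5 mod 9 is 2 (since 5·2 = 10 = 1·9 + 1), so t ≡ 2·7 = 14 ≡ 5 (mod 9).
    Then x = 66 + 77·5 = 451, valid modulo lcm(77, 9) = 693: x ≡ 451 (mod 693).
Verify: 451 mod 7 = 3 ✓, 451 mod 11 = 0 ✓, 451 mod 9 = 1 ✓.

x ≡ 451 (mod 693).


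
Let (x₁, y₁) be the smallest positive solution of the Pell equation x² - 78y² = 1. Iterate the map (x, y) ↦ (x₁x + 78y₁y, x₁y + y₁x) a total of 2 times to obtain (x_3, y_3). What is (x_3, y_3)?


Step 1: Find the fundamental solution (x₁, y₁) of x² - 78y² = 1.
  Expand √78 as a continued fraction. a₀ = ⌊√78⌋ = 8; iterate m_{k+1} = d_k·a_k − m_k, d_{k+1} = (78 − m_{k+1}²)/d_k, a_{k+1} = ⌊(a₀ + m_{k+1})/d_{k+1}⌋ (starting m₀ = 0, d₀ = 1), with convergents p_k = a_k·p_{k-1} + p_{k-2}, q_k = a_k·q_{k-1} + q_{k-2} (p₋₁ = 1, q₋₁ = 0):
  k = 0: a₀ = 8; p₀/q₀ = 8/1; p₀² − 78·q₀² = 64 − 78 = -14.
  k = 1: m = 8, d = 14, a = ⌊(8 + 8)/14⌋ = 1; p/q = (1·8 + 1)/(1·1 + 0) = 9/1; p² − 78·q² = 81 − 78 = 3.
  k = 2: m = 6, d = 3, a = ⌊(8 + 6)/3⌋ = 4; p/q = (4·9 + 8)/(4·1 + 1) = 44/5; p² − 78·q² = 1936 − 1950 = -14.
  k = 3: m = 6, d = 14, a = ⌊(8 + 6)/14⌋ = 1; p/q = (1·44 + 9)/(1·5 + 1) = 53/6; p² − 78·q² = 2809 − 2808 = 1.
  The first convergent with p² − 78·q² = 1 gives the fundamental solution (x₁, y₁) = (53, 6).
Step 2: Apply the recurrence (x_{n+1}, y_{n+1}) = (x₁x_n + 78y₁y_n, x₁y_n + y₁x_n) repeatedly.
  From (x_1, y_1) = (53, 6): x_2 = 53·53 + 78·6·6 = 5617; y_2 = 53·6 + 6·53 = 636.
  From (x_2, y_2) = (5617, 636): x_3 = 53·5617 + 78·6·636 = 595349; y_3 = 53·636 + 6·5617 = 67410.
Step 3: Verify x_3² - 78·y_3² = 354440431801 - 354440431800 = 1 (should be 1). ✓

(x_1, y_1) = (53, 6); (x_3, y_3) = (595349, 67410).
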